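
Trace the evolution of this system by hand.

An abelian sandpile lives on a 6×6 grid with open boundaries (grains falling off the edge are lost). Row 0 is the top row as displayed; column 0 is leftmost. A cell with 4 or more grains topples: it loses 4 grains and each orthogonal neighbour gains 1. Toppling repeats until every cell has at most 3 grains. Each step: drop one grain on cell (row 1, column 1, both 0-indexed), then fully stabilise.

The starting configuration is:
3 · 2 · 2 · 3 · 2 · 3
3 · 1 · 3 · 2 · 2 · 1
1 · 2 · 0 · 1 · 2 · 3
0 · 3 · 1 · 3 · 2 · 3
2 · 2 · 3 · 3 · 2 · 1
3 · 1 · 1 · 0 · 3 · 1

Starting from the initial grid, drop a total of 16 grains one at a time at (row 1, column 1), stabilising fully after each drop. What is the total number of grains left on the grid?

76

k=0  3 · 2 · 2 · 3 · 2 · 3
3 · 1 · 3 · 2 · 2 · 1
1 · 2 · 0 · 1 · 2 · 3
0 · 3 · 1 · 3 · 2 · 3
2 · 2 · 3 · 3 · 2 · 1
3 · 1 · 1 · 0 · 3 · 1
k=1  3 · 2 · 2 · 3 · 2 · 3
3 · 2 · 3 · 2 · 2 · 1
1 · 2 · 0 · 1 · 2 · 3
0 · 3 · 1 · 3 · 2 · 3
2 · 2 · 3 · 3 · 2 · 1
3 · 1 · 1 · 0 · 3 · 1
k=2  3 · 2 · 2 · 3 · 2 · 3
3 · 3 · 3 · 2 · 2 · 1
1 · 2 · 0 · 1 · 2 · 3
0 · 3 · 1 · 3 · 2 · 3
2 · 2 · 3 · 3 · 2 · 1
3 · 1 · 1 · 0 · 3 · 1
k=3  1 · 1 · 1 · 1 · 3 · 3
1 · 3 · 2 · 0 · 3 · 1
2 · 3 · 1 · 2 · 2 · 3
0 · 3 · 1 · 3 · 2 · 3
2 · 2 · 3 · 3 · 2 · 1
3 · 1 · 1 · 0 · 3 · 1
k=4  1 · 2 · 1 · 1 · 3 · 3
2 · 1 · 3 · 0 · 3 · 1
3 · 1 · 2 · 2 · 2 · 3
1 · 0 · 2 · 3 · 2 · 3
2 · 3 · 3 · 3 · 2 · 1
3 · 1 · 1 · 0 · 3 · 1
k=5  1 · 2 · 1 · 1 · 3 · 3
2 · 2 · 3 · 0 · 3 · 1
3 · 1 · 2 · 2 · 2 · 3
1 · 0 · 2 · 3 · 2 · 3
2 · 3 · 3 · 3 · 2 · 1
3 · 1 · 1 · 0 · 3 · 1
k=6  1 · 2 · 1 · 1 · 3 · 3
2 · 3 · 3 · 0 · 3 · 1
3 · 1 · 2 · 2 · 2 · 3
1 · 0 · 2 · 3 · 2 · 3
2 · 3 · 3 · 3 · 2 · 1
3 · 1 · 1 · 0 · 3 · 1
k=7  1 · 3 · 2 · 1 · 3 · 3
3 · 1 · 0 · 1 · 3 · 1
3 · 2 · 3 · 2 · 2 · 3
1 · 0 · 2 · 3 · 2 · 3
2 · 3 · 3 · 3 · 2 · 1
3 · 1 · 1 · 0 · 3 · 1
k=8  1 · 3 · 2 · 1 · 3 · 3
3 · 2 · 0 · 1 · 3 · 1
3 · 2 · 3 · 2 · 2 · 3
1 · 0 · 2 · 3 · 2 · 3
2 · 3 · 3 · 3 · 2 · 1
3 · 1 · 1 · 0 · 3 · 1
k=9  1 · 3 · 2 · 1 · 3 · 3
3 · 3 · 0 · 1 · 3 · 1
3 · 2 · 3 · 2 · 2 · 3
1 · 0 · 2 · 3 · 2 · 3
2 · 3 · 3 · 3 · 2 · 1
3 · 1 · 1 · 0 · 3 · 1
k=10  3 · 0 · 3 · 1 · 3 · 3
1 · 3 · 2 · 1 · 3 · 1
1 · 1 · 0 · 3 · 2 · 3
2 · 1 · 3 · 3 · 2 · 3
2 · 3 · 3 · 3 · 2 · 1
3 · 1 · 1 · 0 · 3 · 1
k=11  3 · 1 · 3 · 1 · 3 · 3
2 · 0 · 3 · 1 · 3 · 1
1 · 2 · 0 · 3 · 2 · 3
2 · 1 · 3 · 3 · 2 · 3
2 · 3 · 3 · 3 · 2 · 1
3 · 1 · 1 · 0 · 3 · 1
k=12  3 · 1 · 3 · 1 · 3 · 3
2 · 1 · 3 · 1 · 3 · 1
1 · 2 · 0 · 3 · 2 · 3
2 · 1 · 3 · 3 · 2 · 3
2 · 3 · 3 · 3 · 2 · 1
3 · 1 · 1 · 0 · 3 · 1
k=13  3 · 1 · 3 · 1 · 3 · 3
2 · 2 · 3 · 1 · 3 · 1
1 · 2 · 0 · 3 · 2 · 3
2 · 1 · 3 · 3 · 2 · 3
2 · 3 · 3 · 3 · 2 · 1
3 · 1 · 1 · 0 · 3 · 1
k=14  3 · 1 · 3 · 1 · 3 · 3
2 · 3 · 3 · 1 · 3 · 1
1 · 2 · 0 · 3 · 2 · 3
2 · 1 · 3 · 3 · 2 · 3
2 · 3 · 3 · 3 · 2 · 1
3 · 1 · 1 · 0 · 3 · 1
k=15  3 · 3 · 0 · 2 · 3 · 3
3 · 1 · 1 · 2 · 3 · 1
1 · 3 · 1 · 3 · 2 · 3
2 · 1 · 3 · 3 · 2 · 3
2 · 3 · 3 · 3 · 2 · 1
3 · 1 · 1 · 0 · 3 · 1
k=16  3 · 3 · 0 · 2 · 3 · 3
3 · 2 · 1 · 2 · 3 · 1
1 · 3 · 1 · 3 · 2 · 3
2 · 1 · 3 · 3 · 2 · 3
2 · 3 · 3 · 3 · 2 · 1
3 · 1 · 1 · 0 · 3 · 1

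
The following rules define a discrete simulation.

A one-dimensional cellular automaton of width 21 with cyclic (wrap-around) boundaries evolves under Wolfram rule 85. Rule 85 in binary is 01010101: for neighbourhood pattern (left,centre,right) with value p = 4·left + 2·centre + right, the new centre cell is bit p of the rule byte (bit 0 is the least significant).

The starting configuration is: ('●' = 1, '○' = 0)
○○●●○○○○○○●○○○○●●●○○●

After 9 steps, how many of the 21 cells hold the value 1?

14

k=0  ○○●●○○○○○○●○○○○●●●○○●
k=1  ●○○●●●●●●○●●●●○○○●●○●
k=2  ●●○○○○○○●○○○○●●●○○●○○
k=3  ○●●●●●●○●●●●○○○●●○●●○
k=4  ○○○○○○●○○○○●●●○○●○○●●
k=5  ●●●●●○●●●●○○○●●○●●○○●
k=6  ○○○○●○○○○●●●○○●○○●●○○
k=7  ●●●○●●●●○○○●●○●●○○●●●
k=8  ○○●○○○○●●●○○●○○●●○○○○
k=9  ●○●●●●○○○●●○●●○○●●●●●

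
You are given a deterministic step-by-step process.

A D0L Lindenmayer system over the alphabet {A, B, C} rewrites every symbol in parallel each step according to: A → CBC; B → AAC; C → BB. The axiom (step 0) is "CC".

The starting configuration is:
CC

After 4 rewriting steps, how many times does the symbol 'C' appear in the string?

step 0: CC
step 1: BBBB
step 2: AACAACAACAAC
step 3: CBCCBCBBCBCCBCBBCBCCBCBBCBCCBCBB
step 4: BBAACBBBBAACBBAACAACBBAACBBBBAACBBAACAACBBAACBBBBAACBBAACAACBBAACBBBBAACBBAACAAC

16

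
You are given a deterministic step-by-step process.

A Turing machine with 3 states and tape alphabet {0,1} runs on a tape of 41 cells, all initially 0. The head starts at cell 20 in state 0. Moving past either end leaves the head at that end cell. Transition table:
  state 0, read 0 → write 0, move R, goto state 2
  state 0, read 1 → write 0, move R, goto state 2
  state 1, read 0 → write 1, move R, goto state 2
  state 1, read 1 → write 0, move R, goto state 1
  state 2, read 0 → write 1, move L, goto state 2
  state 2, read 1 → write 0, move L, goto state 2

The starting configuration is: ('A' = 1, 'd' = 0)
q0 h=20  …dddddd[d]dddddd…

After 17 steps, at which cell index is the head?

5

0) q0 h=20  …dddddd[d]dddddd…
1) q2 h=21  …dddddd[d]dddddd…
2) q2 h=20  …dddddd[d]Addddd…
3) q2 h=19  …dddddd[d]AAdddd…
4) q2 h=18  …dddddd[d]AAAddd…
5) q2 h=17  …dddddd[d]AAAAdd…
6) q2 h=16  …dddddd[d]AAAAAd…
7) q2 h=15  …dddddd[d]AAAAAA…
8) q2 h=14  …dddddd[d]AAAAAA…
9) q2 h=13  …dddddd[d]AAAAAA…
10) q2 h=12  …dddddd[d]AAAAAA…
11) q2 h=11  …dddddd[d]AAAAAA…
12) q2 h=10  …dddddd[d]AAAAAA…
13) q2 h= 9  …dddddd[d]AAAAAA…
14) q2 h= 8  …dddddd[d]AAAAAA…
15) q2 h= 7  …dddddd[d]AAAAAA…
16) q2 h= 6  |dddddd[d]AAAAAA…
17) q2 h= 5  |ddddd[d]AAAAAA…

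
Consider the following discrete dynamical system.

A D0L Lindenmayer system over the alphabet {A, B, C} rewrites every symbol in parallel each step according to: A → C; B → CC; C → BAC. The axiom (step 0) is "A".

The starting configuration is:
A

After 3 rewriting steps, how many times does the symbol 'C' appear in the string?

4

step 0: A
step 1: C
step 2: BAC
step 3: CCCBAC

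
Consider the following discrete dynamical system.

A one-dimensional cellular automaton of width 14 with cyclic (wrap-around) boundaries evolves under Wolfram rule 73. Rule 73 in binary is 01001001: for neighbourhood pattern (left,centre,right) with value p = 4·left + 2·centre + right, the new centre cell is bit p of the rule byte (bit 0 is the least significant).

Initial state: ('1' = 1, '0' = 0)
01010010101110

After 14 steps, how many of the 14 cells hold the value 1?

1

k=0  01010010101110
k=1  00000000001010
k=2  11111111100000
k=3  10000000101110
k=4  00111110001010
k=5  10100010100000
k=6  00001000001110
k=7  11100011101010
k=8  10101010100000
k=9  00000000001110
k=10  11111111101010
k=11  10000000100000
k=12  00111110001110
k=13  10100010101010
k=14  00001000000000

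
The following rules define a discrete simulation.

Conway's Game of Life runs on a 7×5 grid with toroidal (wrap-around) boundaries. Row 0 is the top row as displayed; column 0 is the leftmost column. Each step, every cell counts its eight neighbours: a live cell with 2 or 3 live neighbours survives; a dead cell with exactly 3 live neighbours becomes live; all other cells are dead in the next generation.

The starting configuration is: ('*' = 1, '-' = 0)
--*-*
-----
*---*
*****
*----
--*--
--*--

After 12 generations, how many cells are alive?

2

0) --*-*
-----
*---*
*****
*----
--*--
--*--
1) ---*-
*--**
--*--
--**-
*----
-*---
-**--
2) **-*-
--***
-**--
-***-
-**--
***--
-**--
3) *----
----*
*---*
*--*-
-----
*--*-
---**
4) *--*-
----*
*--*-
*----
-----
---*-
*--*-
5) *--*-
*--*-
*----
----*
-----
----*
--**-
6) -*-*-
**---
*----
-----
-----
---*-
--**-
7) **-**
***-*
**---
-----
-----
--**-
---**
8) -----
-----
--*-*
-----
-----
--***
-*---
9) -----
-----
-----
-----
---*-
--**-
--**-
10) -----
-----
-----
-----
--**-
----*
--**-
11) -----
-----
-----
-----
---*-
----*
---*-
12) -----
-----
-----
-----
-----
---**
-----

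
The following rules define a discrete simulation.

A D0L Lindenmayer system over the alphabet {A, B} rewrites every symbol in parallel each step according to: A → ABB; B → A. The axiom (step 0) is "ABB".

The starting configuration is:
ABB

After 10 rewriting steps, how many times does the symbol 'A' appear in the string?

k=0  ABB
k=1  ABBAA
k=2  ABBAAABBABB
k=3  ABBAAABBABBABBAAABBAA
k=4  ABBAAABBABBABBAAABBAAABBAAABBABBABBAAABBABB
k=5  ABBAAABBABBABBAAABBAAABBAAABBABBABBAAABBABBABBAAABBABBABBAAABBAAABBAAABBABBABBAAABBAA
k=6  ABBAAABBABBABBAAABBAAABBAAABBABBABBAAABBABBABBAAABBABBABBA…BABBABBAAABBABBABBAAABBABBABBAAABBAAABBAAABBABBABBAAABBABB  (len 171)
k=7  ABBAAABBABBABBAAABBAAABBAAABBABBABBAAABBABBABBAAABBABBABBA…BBABBABBAAABBABBABBAAABBABBABBAAABBAAABBAAABBABBABBAAABBAA  (len 341)
k=8  ABBAAABBABBABBAAABBAAABBAAABBABBABBAAABBABBABBAAABBABBABBA…BABBABBAAABBABBABBAAABBABBABBAAABBAAABBAAABBABBABBAAABBABB  (len 683)
k=9  ABBAAABBABBABBAAABBAAABBAAABBABBABBAAABBABBABBAAABBABBABBA…BBABBABBAAABBABBABBAAABBABBABBAAABBAAABBAAABBABBABBAAABBAA  (len 1365)
k=10  ABBAAABBABBABBAAABBAAABBAAABBABBABBAAABBABBABBAAABBABBABBA…BABBABBAAABBABBABBAAABBABBABBAAABBAAABBAAABBABBABBAAABBABB  (len 2731)

1365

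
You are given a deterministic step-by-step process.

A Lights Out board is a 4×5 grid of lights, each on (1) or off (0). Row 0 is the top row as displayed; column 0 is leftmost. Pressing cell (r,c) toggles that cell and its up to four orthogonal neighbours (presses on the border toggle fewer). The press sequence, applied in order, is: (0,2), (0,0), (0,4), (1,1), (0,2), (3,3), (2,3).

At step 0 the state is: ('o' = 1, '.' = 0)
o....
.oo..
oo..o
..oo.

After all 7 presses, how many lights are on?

gen 0: o....
.oo..
oo..o
..oo.
gen 1: oooo.
.o...
oo..o
..oo.
gen 2: ..oo.
oo...
oo..o
..oo.
gen 3: ..o.o
oo..o
oo..o
..oo.
gen 4: .oo.o
..o.o
o...o
..oo.
gen 5: ...oo
....o
o...o
..oo.
gen 6: ...oo
....o
o..oo
....o
gen 7: ...oo
...oo
o.o..
...oo

8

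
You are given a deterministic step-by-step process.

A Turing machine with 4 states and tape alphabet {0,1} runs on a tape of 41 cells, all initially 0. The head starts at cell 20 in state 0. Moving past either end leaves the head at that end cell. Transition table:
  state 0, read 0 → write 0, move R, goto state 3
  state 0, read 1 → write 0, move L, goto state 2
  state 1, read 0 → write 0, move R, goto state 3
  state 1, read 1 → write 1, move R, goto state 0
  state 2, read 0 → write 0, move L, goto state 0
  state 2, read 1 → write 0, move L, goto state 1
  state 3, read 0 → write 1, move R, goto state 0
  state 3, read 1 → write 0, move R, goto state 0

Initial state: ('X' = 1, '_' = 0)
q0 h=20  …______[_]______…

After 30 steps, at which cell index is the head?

38

[0] q0 h=20  …______[_]______…
[1] q3 h=21  …______[_]______…
[2] q0 h=22  …_____X[_]______…
[3] q3 h=23  …____X_[_]______…
[4] q0 h=24  …___X_X[_]______…
[5] q3 h=25  …__X_X_[_]______…
[6] q0 h=26  …_X_X_X[_]______…
[7] q3 h=27  …X_X_X_[_]______…
[8] q0 h=28  …_X_X_X[_]______…
[9] q3 h=29  …X_X_X_[_]______…
[10] q0 h=30  …_X_X_X[_]______…
[11] q3 h=31  …X_X_X_[_]______…
[12] q0 h=32  …_X_X_X[_]______…
[13] q3 h=33  …X_X_X_[_]______…
[14] q0 h=34  …_X_X_X[_]______|
[15] q3 h=35  …X_X_X_[_]_____|
[16] q0 h=36  …_X_X_X[_]____|
[17] q3 h=37  …X_X_X_[_]___|
[18] q0 h=38  …_X_X_X[_]__|
[19] q3 h=39  …X_X_X_[_]_|
[20] q0 h=40  …_X_X_X[_]|
[21] q3 h=40  …_X_X_X[_]|
[22] q0 h=40  …_X_X_X[X]|
[23] q2 h=39  …X_X_X_[X]_|
[24] q1 h=38  …_X_X_X[_]__|
[25] q3 h=39  …X_X_X_[_]_|
[26] q0 h=40  …_X_X_X[_]|
[27] q3 h=40  …_X_X_X[_]|
[28] q0 h=40  …_X_X_X[X]|
[29] q2 h=39  …X_X_X_[X]_|
[30] q1 h=38  …_X_X_X[_]__|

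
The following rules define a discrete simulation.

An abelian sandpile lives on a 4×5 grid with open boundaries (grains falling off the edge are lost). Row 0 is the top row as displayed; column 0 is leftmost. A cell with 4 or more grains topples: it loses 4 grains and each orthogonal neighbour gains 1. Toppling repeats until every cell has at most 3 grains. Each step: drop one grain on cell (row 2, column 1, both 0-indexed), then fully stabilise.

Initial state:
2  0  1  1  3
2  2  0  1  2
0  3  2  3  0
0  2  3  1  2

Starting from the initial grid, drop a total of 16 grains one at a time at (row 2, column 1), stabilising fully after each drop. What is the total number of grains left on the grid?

41

[0] 2  0  1  1  3
2  2  0  1  2
0  3  2  3  0
0  2  3  1  2
[1] 2  0  1  1  3
2  3  0  1  2
1  0  3  3  0
0  3  3  1  2
[2] 2  0  1  1  3
2  3  0  1  2
1  1  3  3  0
0  3  3  1  2
[3] 2  0  1  1  3
2  3  0  1  2
1  2  3  3  0
0  3  3  1  2
[4] 2  0  1  1  3
2  3  0  1  2
1  3  3  3  0
0  3  3  1  2
[5] 2  1  1  1  3
3  0  2  2  2
2  3  2  0  1
1  1  1  3  2
[6] 2  1  1  1  3
3  1  2  2  2
3  0  3  0  1
1  2  1  3  2
[7] 2  1  1  1  3
3  1  2  2  2
3  1  3  0  1
1  2  1  3  2
[8] 2  1  1  1  3
3  1  2  2  2
3  2  3  0  1
1  2  1  3  2
[9] 2  1  1  1  3
3  1  2  2  2
3  3  3  0  1
1  2  1  3  2
[10] 3  1  1  1  3
0  3  3  2  2
1  2  0  1  1
2  3  2  3  2
[11] 3  1  1  1  3
0  3  3  2  2
1  3  0  1  1
2  3  2  3  2
[12] 3  2  2  1  3
1  1  0  3  2
2  2  2  1  1
3  0  3  3  2
[13] 3  2  2  1  3
1  1  0  3  2
2  3  2  1  1
3  0  3  3  2
[14] 3  2  2  1  3
1  2  0  3  2
3  0  3  1  1
3  1  3  3  2
[15] 3  2  2  1  3
1  2  0  3  2
3  1  3  1  1
3  1  3  3  2
[16] 3  2  2  1  3
1  2  0  3  2
3  2  3  1  1
3  1  3  3  2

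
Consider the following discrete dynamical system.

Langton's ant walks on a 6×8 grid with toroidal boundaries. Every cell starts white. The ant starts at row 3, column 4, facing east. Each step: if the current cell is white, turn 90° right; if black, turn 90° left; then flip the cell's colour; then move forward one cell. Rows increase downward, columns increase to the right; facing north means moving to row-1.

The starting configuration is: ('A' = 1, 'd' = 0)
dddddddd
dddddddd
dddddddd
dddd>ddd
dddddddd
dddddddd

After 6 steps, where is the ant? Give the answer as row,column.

2,5

step 0: dddddddd
dddddddd
dddddddd
dddd>ddd
dddddddd
dddddddd
step 1: dddddddd
dddddddd
dddddddd
ddddAddd
ddddvddd
dddddddd
step 2: dddddddd
dddddddd
dddddddd
ddddAddd
ddd<Addd
dddddddd
step 3: dddddddd
dddddddd
dddddddd
ddd^Addd
dddAAddd
dddddddd
step 4: dddddddd
dddddddd
dddddddd
dddA>ddd
dddAAddd
dddddddd
step 5: dddddddd
dddddddd
dddd^ddd
dddAdddd
dddAAddd
dddddddd
step 6: dddddddd
dddddddd
ddddA>dd
dddAdddd
dddAAddd
dddddddd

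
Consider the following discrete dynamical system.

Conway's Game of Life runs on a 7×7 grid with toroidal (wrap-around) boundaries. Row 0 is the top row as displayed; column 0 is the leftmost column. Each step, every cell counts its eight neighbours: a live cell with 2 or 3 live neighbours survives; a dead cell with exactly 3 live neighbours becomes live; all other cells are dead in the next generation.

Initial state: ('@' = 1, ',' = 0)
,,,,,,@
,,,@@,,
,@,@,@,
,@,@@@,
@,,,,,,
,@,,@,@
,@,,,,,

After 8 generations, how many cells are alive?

4

t=0: ,,,,,,@
,,,@@,,
,@,@,@,
,@,@@@,
@,,,,,,
,@,,@,@
,@,,,,,
t=1: ,,,,,,,
,,@@@@,
,,,,,@,
@@,@,@@
@@@@,,@
,@,,,,,
,,,,,@,
t=2: ,,,@,@,
,,,@@@,
@@,,,,,
,,,@,@,
,,,@@@,
,@,,,,@
,,,,,,,
t=3: ,,,@,@,
,,@@,@@
,,@@,@@
,,@@,@@
,,@@,@@
,,,,@@,
,,,,,,,
t=4: ,,@@,@@
,,,,,,,
@@,,,,,
@@,,,,,
,,@,,,,
,,,@@@@
,,,,,@,
t=5: ,,,,@@@
@@@,,,@
@@,,,,,
@,@,,,,
@@@@@@@
,,,@@@@
,,@,,,,
t=6: ,,@@,@@
,,@,,,,
,,,,,,,
,,,,@@,
,,,,,,,
,,,,,,,
,,,,,,,
t=7: ,,@@,,,
,,@@,,,
,,,,,,,
,,,,,,,
,,,,,,,
,,,,,,,
,,,,,,,
t=8: ,,@@,,,
,,@@,,,
,,,,,,,
,,,,,,,
,,,,,,,
,,,,,,,
,,,,,,,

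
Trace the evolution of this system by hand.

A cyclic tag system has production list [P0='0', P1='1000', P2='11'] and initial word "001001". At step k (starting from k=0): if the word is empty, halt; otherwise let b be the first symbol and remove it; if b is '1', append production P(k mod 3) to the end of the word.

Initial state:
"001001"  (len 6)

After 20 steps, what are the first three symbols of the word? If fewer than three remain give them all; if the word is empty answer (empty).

k=0  "001001"  (len 6)
k=1  "01001"  (len 5)
k=2  "1001"  (len 4)
k=3  "00111"  (len 5)
k=4  "0111"  (len 4)
k=5  "111"  (len 3)
k=6  "1111"  (len 4)
k=7  "1110"  (len 4)
k=8  "1101000"  (len 7)
k=9  "10100011"  (len 8)
k=10  "01000110"  (len 8)
k=11  "1000110"  (len 7)
k=12  "00011011"  (len 8)
k=13  "0011011"  (len 7)
k=14  "011011"  (len 6)
k=15  "11011"  (len 5)
k=16  "10110"  (len 5)
k=17  "01101000"  (len 8)
k=18  "1101000"  (len 7)
k=19  "1010000"  (len 7)
k=20  "0100001000"  (len 10)

010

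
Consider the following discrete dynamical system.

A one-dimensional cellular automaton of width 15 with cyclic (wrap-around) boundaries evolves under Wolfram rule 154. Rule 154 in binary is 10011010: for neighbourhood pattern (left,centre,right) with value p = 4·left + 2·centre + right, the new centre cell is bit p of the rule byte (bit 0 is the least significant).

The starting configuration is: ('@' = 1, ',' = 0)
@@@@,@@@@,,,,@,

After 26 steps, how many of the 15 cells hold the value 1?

10

0) @@@@,@@@@,,,,@,
1) @@@,,@@@,@,,@,,
2) @@,@@@@,,,@@,@@
3) @,,@@@,@,@@,,@@
4) ,@@@@,,,,@,@@@@
5) ,@@@,@,,@,,@@@,
6) @@@,,,@@,@@@@,@
7) @@,@,@@,,@@@,,@
8) @,,,,@,@@@@,@@@
9) ,@,,@,,@@@,,@@@
10) ,,@@,@@@@,@@@@,
11) ,@@,,@@@,,@@@,@
12) ,@,@@@@,@@@@,,,
13) @,,@@@,,@@@,@,,
14) ,@@@@,@@@@,,,@@
15) ,@@@,,@@@,@,@@,
16) @@@,@@@@,,,,@,@
17) @@,,@@@,@,,@,,@
18) @,@@@@,,,@@,@@@
19) ,,@@@,@,@@,,@@@
20) @@@@,,,,@,@@@@,
21) @@@,@,,@,,@@@,,
22) @@,,,@@,@@@@,@@
23) @,@,@@,,@@@,,@@
24) ,,,,@,@@@@,@@@@
25) @,,@,,@@@,,@@@,
26) ,@@,@@@@,@@@@,,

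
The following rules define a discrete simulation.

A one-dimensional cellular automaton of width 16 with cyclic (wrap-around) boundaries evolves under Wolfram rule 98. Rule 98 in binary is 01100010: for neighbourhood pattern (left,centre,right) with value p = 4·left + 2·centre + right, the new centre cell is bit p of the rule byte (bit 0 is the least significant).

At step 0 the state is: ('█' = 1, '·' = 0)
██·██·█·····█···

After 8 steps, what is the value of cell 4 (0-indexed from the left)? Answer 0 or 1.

1

[0] ██·██·█·····█···
[1] ·██·██·····█···█
[2] █·██·█····█···█·
[3] ·█·██····█···█·█
[4] █·█·█···█···█·█·
[5] ·█·█···█···█·█·█
[6] █·█···█···█·█·█·
[7] ·█···█···█·█·█·█
[8] █···█···█·█·█·█·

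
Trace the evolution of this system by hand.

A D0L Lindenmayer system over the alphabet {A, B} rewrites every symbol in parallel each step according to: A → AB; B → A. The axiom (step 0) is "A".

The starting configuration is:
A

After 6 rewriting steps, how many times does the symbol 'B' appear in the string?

[0] A
[1] AB
[2] ABA
[3] ABAAB
[4] ABAABABA
[5] ABAABABAABAAB
[6] ABAABABAABAABABAABABA

8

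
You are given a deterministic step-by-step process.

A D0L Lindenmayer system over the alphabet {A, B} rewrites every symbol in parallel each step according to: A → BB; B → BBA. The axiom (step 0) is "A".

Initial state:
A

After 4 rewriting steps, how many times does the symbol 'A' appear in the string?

12

t=0: A
t=1: BB
t=2: BBABBA
t=3: BBABBABBBBABBABB
t=4: BBABBABBBBABBABBBBABBABBABBABBBBABBABBBBABBA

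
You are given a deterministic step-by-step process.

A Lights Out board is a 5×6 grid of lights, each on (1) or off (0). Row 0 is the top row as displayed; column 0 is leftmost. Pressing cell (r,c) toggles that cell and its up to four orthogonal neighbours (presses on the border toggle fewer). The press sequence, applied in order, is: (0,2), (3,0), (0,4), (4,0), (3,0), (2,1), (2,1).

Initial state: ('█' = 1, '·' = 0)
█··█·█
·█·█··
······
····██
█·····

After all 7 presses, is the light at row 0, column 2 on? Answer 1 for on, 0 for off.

1

[0] █··█·█
·█·█··
······
····██
█·····
[1] ███··█
·███··
······
····██
█·····
[2] ███··█
·███··
█·····
██··██
······
[3] █████·
·████·
█·····
██··██
······
[4] █████·
·████·
█·····
·█··██
██····
[5] █████·
·████·
······
█···██
·█····
[6] █████·
··███·
███···
██··██
·█····
[7] █████·
·████·
······
█···██
·█····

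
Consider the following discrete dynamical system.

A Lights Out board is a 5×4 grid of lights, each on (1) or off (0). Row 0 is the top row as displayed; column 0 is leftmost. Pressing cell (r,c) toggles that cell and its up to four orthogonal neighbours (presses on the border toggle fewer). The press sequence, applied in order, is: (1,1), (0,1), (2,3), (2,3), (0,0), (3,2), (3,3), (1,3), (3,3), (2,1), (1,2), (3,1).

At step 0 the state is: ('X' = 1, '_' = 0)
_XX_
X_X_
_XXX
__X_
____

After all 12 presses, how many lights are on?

10

[0] _XX_
X_X_
_XXX
__X_
____
[1] __X_
_X__
__XX
__X_
____
[2] XX__
____
__XX
__X_
____
[3] XX__
___X
____
__XX
____
[4] XX__
____
__XX
__X_
____
[5] ____
X___
__XX
__X_
____
[6] ____
X___
___X
_X_X
__X_
[7] ____
X___
____
_XX_
__XX
[8] ___X
X_XX
___X
_XX_
__XX
[9] ___X
X_XX
____
_X_X
__X_
[10] ___X
XXXX
XXX_
___X
__X_
[11] __XX
X___
XX__
___X
__X_
[12] __XX
X___
X___
XXXX
_XX_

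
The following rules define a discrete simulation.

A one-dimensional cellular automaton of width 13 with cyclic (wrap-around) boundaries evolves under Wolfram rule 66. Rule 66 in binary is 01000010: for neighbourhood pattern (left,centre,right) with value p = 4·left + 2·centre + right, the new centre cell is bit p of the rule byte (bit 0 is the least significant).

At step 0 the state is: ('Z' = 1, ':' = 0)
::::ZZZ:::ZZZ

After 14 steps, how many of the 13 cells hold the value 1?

gen 0: ::::ZZZ:::ZZZ
gen 1: :::Z::Z::Z::Z
gen 2: ::Z::Z::Z::Z:
gen 3: :Z::Z::Z::Z::
gen 4: Z::Z::Z::Z:::
gen 5: ::Z::Z::Z:::Z
gen 6: :Z::Z::Z:::Z:
gen 7: Z::Z::Z:::Z::
gen 8: ::Z::Z:::Z::Z
gen 9: :Z::Z:::Z::Z:
gen 10: Z::Z:::Z::Z::
gen 11: ::Z:::Z::Z::Z
gen 12: :Z:::Z::Z::Z:
gen 13: Z:::Z::Z::Z::
gen 14: :::Z::Z::Z::Z

4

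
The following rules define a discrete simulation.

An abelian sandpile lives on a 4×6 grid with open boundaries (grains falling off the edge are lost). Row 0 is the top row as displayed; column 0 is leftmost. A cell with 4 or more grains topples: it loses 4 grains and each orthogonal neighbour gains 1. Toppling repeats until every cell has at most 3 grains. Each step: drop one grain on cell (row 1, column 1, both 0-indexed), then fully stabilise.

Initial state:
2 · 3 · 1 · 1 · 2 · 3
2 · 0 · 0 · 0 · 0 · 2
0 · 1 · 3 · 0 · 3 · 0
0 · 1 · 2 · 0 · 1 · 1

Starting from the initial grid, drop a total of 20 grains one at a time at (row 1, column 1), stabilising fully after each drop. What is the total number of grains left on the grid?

39

[0] 2 · 3 · 1 · 1 · 2 · 3
2 · 0 · 0 · 0 · 0 · 2
0 · 1 · 3 · 0 · 3 · 0
0 · 1 · 2 · 0 · 1 · 1
[1] 2 · 3 · 1 · 1 · 2 · 3
2 · 1 · 0 · 0 · 0 · 2
0 · 1 · 3 · 0 · 3 · 0
0 · 1 · 2 · 0 · 1 · 1
[2] 2 · 3 · 1 · 1 · 2 · 3
2 · 2 · 0 · 0 · 0 · 2
0 · 1 · 3 · 0 · 3 · 0
0 · 1 · 2 · 0 · 1 · 1
[3] 2 · 3 · 1 · 1 · 2 · 3
2 · 3 · 0 · 0 · 0 · 2
0 · 1 · 3 · 0 · 3 · 0
0 · 1 · 2 · 0 · 1 · 1
[4] 3 · 0 · 2 · 1 · 2 · 3
3 · 1 · 1 · 0 · 0 · 2
0 · 2 · 3 · 0 · 3 · 0
0 · 1 · 2 · 0 · 1 · 1
[5] 3 · 0 · 2 · 1 · 2 · 3
3 · 2 · 1 · 0 · 0 · 2
0 · 2 · 3 · 0 · 3 · 0
0 · 1 · 2 · 0 · 1 · 1
[6] 3 · 0 · 2 · 1 · 2 · 3
3 · 3 · 1 · 0 · 0 · 2
0 · 2 · 3 · 0 · 3 · 0
0 · 1 · 2 · 0 · 1 · 1
[7] 0 · 2 · 2 · 1 · 2 · 3
1 · 1 · 2 · 0 · 0 · 2
1 · 3 · 3 · 0 · 3 · 0
0 · 1 · 2 · 0 · 1 · 1
[8] 0 · 2 · 2 · 1 · 2 · 3
1 · 2 · 2 · 0 · 0 · 2
1 · 3 · 3 · 0 · 3 · 0
0 · 1 · 2 · 0 · 1 · 1
[9] 0 · 2 · 2 · 1 · 2 · 3
1 · 3 · 2 · 0 · 0 · 2
1 · 3 · 3 · 0 · 3 · 0
0 · 1 · 2 · 0 · 1 · 1
[10] 0 · 3 · 3 · 1 · 2 · 3
2 · 2 · 0 · 1 · 0 · 2
2 · 1 · 1 · 1 · 3 · 0
0 · 2 · 3 · 0 · 1 · 1
[11] 0 · 3 · 3 · 1 · 2 · 3
2 · 3 · 0 · 1 · 0 · 2
2 · 1 · 1 · 1 · 3 · 0
0 · 2 · 3 · 0 · 1 · 1
[12] 1 · 1 · 0 · 2 · 2 · 3
3 · 1 · 2 · 1 · 0 · 2
2 · 2 · 1 · 1 · 3 · 0
0 · 2 · 3 · 0 · 1 · 1
[13] 1 · 1 · 0 · 2 · 2 · 3
3 · 2 · 2 · 1 · 0 · 2
2 · 2 · 1 · 1 · 3 · 0
0 · 2 · 3 · 0 · 1 · 1
[14] 1 · 1 · 0 · 2 · 2 · 3
3 · 3 · 2 · 1 · 0 · 2
2 · 2 · 1 · 1 · 3 · 0
0 · 2 · 3 · 0 · 1 · 1
[15] 2 · 2 · 0 · 2 · 2 · 3
0 · 1 · 3 · 1 · 0 · 2
3 · 3 · 1 · 1 · 3 · 0
0 · 2 · 3 · 0 · 1 · 1
[16] 2 · 2 · 0 · 2 · 2 · 3
0 · 2 · 3 · 1 · 0 · 2
3 · 3 · 1 · 1 · 3 · 0
0 · 2 · 3 · 0 · 1 · 1
[17] 2 · 2 · 0 · 2 · 2 · 3
0 · 3 · 3 · 1 · 0 · 2
3 · 3 · 1 · 1 · 3 · 0
0 · 2 · 3 · 0 · 1 · 1
[18] 2 · 3 · 1 · 2 · 2 · 3
2 · 2 · 0 · 2 · 0 · 2
0 · 1 · 3 · 1 · 3 · 0
1 · 3 · 3 · 0 · 1 · 1
[19] 2 · 3 · 1 · 2 · 2 · 3
2 · 3 · 0 · 2 · 0 · 2
0 · 1 · 3 · 1 · 3 · 0
1 · 3 · 3 · 0 · 1 · 1
[20] 3 · 0 · 2 · 2 · 2 · 3
3 · 1 · 1 · 2 · 0 · 2
0 · 2 · 3 · 1 · 3 · 0
1 · 3 · 3 · 0 · 1 · 1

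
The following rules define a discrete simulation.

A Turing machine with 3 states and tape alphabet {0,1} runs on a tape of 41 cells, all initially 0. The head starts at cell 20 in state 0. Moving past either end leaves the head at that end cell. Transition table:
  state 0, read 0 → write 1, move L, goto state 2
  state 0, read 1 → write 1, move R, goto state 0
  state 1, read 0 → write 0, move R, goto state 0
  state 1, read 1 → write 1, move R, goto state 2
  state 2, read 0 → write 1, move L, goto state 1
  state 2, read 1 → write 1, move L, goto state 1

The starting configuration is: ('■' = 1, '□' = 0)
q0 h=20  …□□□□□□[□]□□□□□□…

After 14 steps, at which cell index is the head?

20

gen 0: q0 h=20  …□□□□□□[□]□□□□□□…
gen 1: q2 h=19  …□□□□□□[□]■□□□□□…
gen 2: q1 h=18  …□□□□□□[□]■■□□□□…
gen 3: q0 h=19  …□□□□□□[■]■□□□□□…
gen 4: q0 h=20  …□□□□□■[■]□□□□□□…
gen 5: q0 h=21  …□□□□■■[□]□□□□□□…
gen 6: q2 h=20  …□□□□□■[■]■□□□□□…
gen 7: q1 h=19  …□□□□□□[■]■■□□□□…
gen 8: q2 h=20  …□□□□□■[■]■□□□□□…
gen 9: q1 h=19  …□□□□□□[■]■■□□□□…
gen 10: q2 h=20  …□□□□□■[■]■□□□□□…
gen 11: q1 h=19  …□□□□□□[■]■■□□□□…
gen 12: q2 h=20  …□□□□□■[■]■□□□□□…
gen 13: q1 h=19  …□□□□□□[■]■■□□□□…
gen 14: q2 h=20  …□□□□□■[■]■□□□□□…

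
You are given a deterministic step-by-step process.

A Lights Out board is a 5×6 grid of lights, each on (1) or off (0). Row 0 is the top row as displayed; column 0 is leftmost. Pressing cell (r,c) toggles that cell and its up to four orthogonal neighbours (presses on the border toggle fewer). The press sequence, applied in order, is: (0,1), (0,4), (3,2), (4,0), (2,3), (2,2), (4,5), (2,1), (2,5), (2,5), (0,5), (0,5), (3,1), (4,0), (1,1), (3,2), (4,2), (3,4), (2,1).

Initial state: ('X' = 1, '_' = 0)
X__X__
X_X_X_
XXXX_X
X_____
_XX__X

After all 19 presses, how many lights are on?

14

k=0  X__X__
X_X_X_
XXXX_X
X_____
_XX__X
k=1  _XXX__
XXX_X_
XXXX_X
X_____
_XX__X
k=2  _XX_XX
XXX___
XXXX_X
X_____
_XX__X
k=3  _XX_XX
XXX___
XX_X_X
XXXX__
_X___X
k=4  _XX_XX
XXX___
XX_X_X
_XXX__
X____X
k=5  _XX_XX
XXXX__
XXX_XX
_XX___
X____X
k=6  _XX_XX
XX_X__
X__XXX
_X____
X____X
k=7  _XX_XX
XX_X__
X__XXX
_X___X
X___X_
k=8  _XX_XX
X__X__
_XXXXX
_____X
X___X_
k=9  _XX_XX
X__X_X
_XXX__
______
X___X_
k=10  _XX_XX
X__X__
_XXXXX
_____X
X___X_
k=11  _XX___
X__X_X
_XXXXX
_____X
X___X_
k=12  _XX_XX
X__X__
_XXXXX
_____X
X___X_
k=13  _XX_XX
X__X__
__XXXX
XXX__X
XX__X_
k=14  _XX_XX
X__X__
__XXXX
_XX__X
____X_
k=15  __X_XX
_XXX__
_XXXXX
_XX__X
____X_
k=16  __X_XX
_XXX__
_X_XXX
___X_X
__X_X_
k=17  __X_XX
_XXX__
_X_XXX
__XX_X
_X_XX_
k=18  __X_XX
_XXX__
_X_X_X
__X_X_
_X_X__
k=19  __X_XX
__XX__
X_XX_X
_XX_X_
_X_X__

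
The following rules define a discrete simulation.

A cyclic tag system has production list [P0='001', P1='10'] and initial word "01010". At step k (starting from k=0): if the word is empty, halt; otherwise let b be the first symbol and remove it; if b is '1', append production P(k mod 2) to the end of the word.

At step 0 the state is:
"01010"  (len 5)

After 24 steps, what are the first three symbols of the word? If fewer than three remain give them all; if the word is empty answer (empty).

gen 0: "01010"  (len 5)
gen 1: "1010"  (len 4)
gen 2: "01010"  (len 5)
gen 3: "1010"  (len 4)
gen 4: "01010"  (len 5)
gen 5: "1010"  (len 4)
gen 6: "01010"  (len 5)
gen 7: "1010"  (len 4)
gen 8: "01010"  (len 5)
gen 9: "1010"  (len 4)
gen 10: "01010"  (len 5)
gen 11: "1010"  (len 4)
gen 12: "01010"  (len 5)
gen 13: "1010"  (len 4)
gen 14: "01010"  (len 5)
gen 15: "1010"  (len 4)
gen 16: "01010"  (len 5)
gen 17: "1010"  (len 4)
gen 18: "01010"  (len 5)
gen 19: "1010"  (len 4)
gen 20: "01010"  (len 5)
gen 21: "1010"  (len 4)
gen 22: "01010"  (len 5)
gen 23: "1010"  (len 4)
gen 24: "01010"  (len 5)

010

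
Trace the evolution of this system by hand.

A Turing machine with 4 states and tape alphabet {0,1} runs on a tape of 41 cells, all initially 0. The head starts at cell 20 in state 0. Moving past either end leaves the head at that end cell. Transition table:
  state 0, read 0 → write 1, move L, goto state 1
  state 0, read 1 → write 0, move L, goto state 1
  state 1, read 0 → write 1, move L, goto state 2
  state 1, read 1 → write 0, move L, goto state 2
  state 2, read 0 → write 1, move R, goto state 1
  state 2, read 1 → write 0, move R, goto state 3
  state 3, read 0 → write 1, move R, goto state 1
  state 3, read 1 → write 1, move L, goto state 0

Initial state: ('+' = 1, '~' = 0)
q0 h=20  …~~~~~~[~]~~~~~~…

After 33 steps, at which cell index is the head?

21

t=0: q0 h=20  …~~~~~~[~]~~~~~~…
t=1: q1 h=19  …~~~~~~[~]+~~~~~…
t=2: q2 h=18  …~~~~~~[~]++~~~~…
t=3: q1 h=19  …~~~~~+[+]+~~~~~…
t=4: q2 h=18  …~~~~~~[+]~+~~~~…
t=5: q3 h=19  …~~~~~~[~]+~~~~~…
t=6: q1 h=20  …~~~~~+[+]~~~~~~…
t=7: q2 h=19  …~~~~~~[+]~~~~~~…
t=8: q3 h=20  …~~~~~~[~]~~~~~~…
t=9: q1 h=21  …~~~~~+[~]~~~~~~…
t=10: q2 h=20  …~~~~~~[+]+~~~~~…
t=11: q3 h=21  …~~~~~~[+]~~~~~~…
t=12: q0 h=20  …~~~~~~[~]+~~~~~…
t=13: q1 h=19  …~~~~~~[~]++~~~~…
t=14: q2 h=18  …~~~~~~[~]+++~~~…
t=15: q1 h=19  …~~~~~+[+]++~~~~…
t=16: q2 h=18  …~~~~~~[+]~++~~~…
t=17: q3 h=19  …~~~~~~[~]++~~~~…
t=18: q1 h=20  …~~~~~+[+]+~~~~~…
t=19: q2 h=19  …~~~~~~[+]~+~~~~…
t=20: q3 h=20  …~~~~~~[~]+~~~~~…
t=21: q1 h=21  …~~~~~+[+]~~~~~~…
t=22: q2 h=20  …~~~~~~[+]~~~~~~…
t=23: q3 h=21  …~~~~~~[~]~~~~~~…
t=24: q1 h=22  …~~~~~+[~]~~~~~~…
t=25: q2 h=21  …~~~~~~[+]+~~~~~…
t=26: q3 h=22  …~~~~~~[+]~~~~~~…
t=27: q0 h=21  …~~~~~~[~]+~~~~~…
t=28: q1 h=20  …~~~~~~[~]++~~~~…
t=29: q2 h=19  …~~~~~~[~]+++~~~…
t=30: q1 h=20  …~~~~~+[+]++~~~~…
t=31: q2 h=19  …~~~~~~[+]~++~~~…
t=32: q3 h=20  …~~~~~~[~]++~~~~…
t=33: q1 h=21  …~~~~~+[+]+~~~~~…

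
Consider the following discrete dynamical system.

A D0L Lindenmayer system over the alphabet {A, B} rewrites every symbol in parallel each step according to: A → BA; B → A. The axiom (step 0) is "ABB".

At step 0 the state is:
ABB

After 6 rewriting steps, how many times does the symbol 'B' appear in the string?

0) ABB
1) BAAA
2) ABABABA
3) BAABAABAABA
4) ABABAABABAABABAABA
5) BAABAABABAABAABABAABAABABAABA
6) ABABAABABAABAABABAABABAABAABABAABABAABAABABAABA

18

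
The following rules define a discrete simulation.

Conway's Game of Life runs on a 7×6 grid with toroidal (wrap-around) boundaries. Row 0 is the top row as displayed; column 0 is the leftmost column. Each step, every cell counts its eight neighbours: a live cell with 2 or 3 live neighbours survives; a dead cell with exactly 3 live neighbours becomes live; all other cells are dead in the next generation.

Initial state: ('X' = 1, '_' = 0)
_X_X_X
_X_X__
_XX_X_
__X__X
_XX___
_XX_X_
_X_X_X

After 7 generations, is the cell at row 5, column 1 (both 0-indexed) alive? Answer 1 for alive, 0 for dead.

0) _X_X_X
_X_X__
_XX_X_
__X__X
_XX___
_XX_X_
_X_X_X
1) _X_X__
_X_X__
XX__X_
X_____
X_____
____X_
_X_X_X
2) _X_X__
_X_XX_
XXX__X
X_____
_____X
X___XX
X__X__
3) XX_X__
___XXX
__XXXX
______
____X_
X___X_
XXXX__
4) ______
_X____
__X__X
_____X
_____X
X_X_X_
___XX_
5) ______
______
X_____
X___XX
X___XX
____X_
___XXX
6) ____X_
______
X_____
_X__X_
X__X__
X_____
___XXX
7) ___XXX
______
______
XX___X
XX___X
X__X__
___XXX

0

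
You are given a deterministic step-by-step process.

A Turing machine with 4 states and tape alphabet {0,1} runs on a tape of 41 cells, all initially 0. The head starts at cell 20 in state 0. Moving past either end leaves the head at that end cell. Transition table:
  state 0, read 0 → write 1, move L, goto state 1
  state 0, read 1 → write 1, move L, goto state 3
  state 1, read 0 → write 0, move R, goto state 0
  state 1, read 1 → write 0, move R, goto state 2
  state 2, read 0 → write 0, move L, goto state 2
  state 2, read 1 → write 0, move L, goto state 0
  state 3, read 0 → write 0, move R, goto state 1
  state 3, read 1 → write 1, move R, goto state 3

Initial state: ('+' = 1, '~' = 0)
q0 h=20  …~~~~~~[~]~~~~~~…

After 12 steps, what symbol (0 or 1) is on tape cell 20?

step 0: q0 h=20  …~~~~~~[~]~~~~~~…
step 1: q1 h=19  …~~~~~~[~]+~~~~~…
step 2: q0 h=20  …~~~~~~[+]~~~~~~…
step 3: q3 h=19  …~~~~~~[~]+~~~~~…
step 4: q1 h=20  …~~~~~~[+]~~~~~~…
step 5: q2 h=21  …~~~~~~[~]~~~~~~…
step 6: q2 h=20  …~~~~~~[~]~~~~~~…
step 7: q2 h=19  …~~~~~~[~]~~~~~~…
step 8: q2 h=18  …~~~~~~[~]~~~~~~…
step 9: q2 h=17  …~~~~~~[~]~~~~~~…
step 10: q2 h=16  …~~~~~~[~]~~~~~~…
step 11: q2 h=15  …~~~~~~[~]~~~~~~…
step 12: q2 h=14  …~~~~~~[~]~~~~~~…

0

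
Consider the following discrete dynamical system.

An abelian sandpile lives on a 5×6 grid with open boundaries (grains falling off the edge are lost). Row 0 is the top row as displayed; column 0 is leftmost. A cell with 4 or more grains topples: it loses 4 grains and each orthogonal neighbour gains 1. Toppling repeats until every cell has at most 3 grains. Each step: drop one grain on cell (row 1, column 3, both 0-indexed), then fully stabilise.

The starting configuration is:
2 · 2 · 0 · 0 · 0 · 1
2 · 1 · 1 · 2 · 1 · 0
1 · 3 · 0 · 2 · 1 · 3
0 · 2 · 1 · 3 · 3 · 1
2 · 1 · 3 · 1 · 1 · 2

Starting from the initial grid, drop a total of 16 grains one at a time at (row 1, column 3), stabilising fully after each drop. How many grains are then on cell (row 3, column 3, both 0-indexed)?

gen 0: 2 · 2 · 0 · 0 · 0 · 1
2 · 1 · 1 · 2 · 1 · 0
1 · 3 · 0 · 2 · 1 · 3
0 · 2 · 1 · 3 · 3 · 1
2 · 1 · 3 · 1 · 1 · 2
gen 1: 2 · 2 · 0 · 0 · 0 · 1
2 · 1 · 1 · 3 · 1 · 0
1 · 3 · 0 · 2 · 1 · 3
0 · 2 · 1 · 3 · 3 · 1
2 · 1 · 3 · 1 · 1 · 2
gen 2: 2 · 2 · 0 · 1 · 0 · 1
2 · 1 · 2 · 0 · 2 · 0
1 · 3 · 0 · 3 · 1 · 3
0 · 2 · 1 · 3 · 3 · 1
2 · 1 · 3 · 1 · 1 · 2
gen 3: 2 · 2 · 0 · 1 · 0 · 1
2 · 1 · 2 · 1 · 2 · 0
1 · 3 · 0 · 3 · 1 · 3
0 · 2 · 1 · 3 · 3 · 1
2 · 1 · 3 · 1 · 1 · 2
gen 4: 2 · 2 · 0 · 1 · 0 · 1
2 · 1 · 2 · 2 · 2 · 0
1 · 3 · 0 · 3 · 1 · 3
0 · 2 · 1 · 3 · 3 · 1
2 · 1 · 3 · 1 · 1 · 2
gen 5: 2 · 2 · 0 · 1 · 0 · 1
2 · 1 · 2 · 3 · 2 · 0
1 · 3 · 0 · 3 · 1 · 3
0 · 2 · 1 · 3 · 3 · 1
2 · 1 · 3 · 1 · 1 · 2
gen 6: 2 · 2 · 0 · 2 · 0 · 1
2 · 1 · 3 · 1 · 3 · 0
1 · 3 · 1 · 1 · 3 · 3
0 · 2 · 2 · 1 · 0 · 2
2 · 1 · 3 · 2 · 2 · 2
gen 7: 2 · 2 · 0 · 2 · 0 · 1
2 · 1 · 3 · 2 · 3 · 0
1 · 3 · 1 · 1 · 3 · 3
0 · 2 · 2 · 1 · 0 · 2
2 · 1 · 3 · 2 · 2 · 2
gen 8: 2 · 2 · 0 · 2 · 0 · 1
2 · 1 · 3 · 3 · 3 · 0
1 · 3 · 1 · 1 · 3 · 3
0 · 2 · 2 · 1 · 0 · 2
2 · 1 · 3 · 2 · 2 · 2
gen 9: 2 · 2 · 1 · 3 · 1 · 1
2 · 2 · 0 · 2 · 1 · 2
1 · 3 · 2 · 3 · 1 · 0
0 · 2 · 2 · 1 · 1 · 3
2 · 1 · 3 · 2 · 2 · 2
gen 10: 2 · 2 · 1 · 3 · 1 · 1
2 · 2 · 0 · 3 · 1 · 2
1 · 3 · 2 · 3 · 1 · 0
0 · 2 · 2 · 1 · 1 · 3
2 · 1 · 3 · 2 · 2 · 2
gen 11: 2 · 2 · 2 · 0 · 2 · 1
2 · 2 · 1 · 2 · 2 · 2
1 · 3 · 3 · 0 · 2 · 0
0 · 2 · 2 · 2 · 1 · 3
2 · 1 · 3 · 2 · 2 · 2
gen 12: 2 · 2 · 2 · 0 · 2 · 1
2 · 2 · 1 · 3 · 2 · 2
1 · 3 · 3 · 0 · 2 · 0
0 · 2 · 2 · 2 · 1 · 3
2 · 1 · 3 · 2 · 2 · 2
gen 13: 2 · 2 · 2 · 1 · 2 · 1
2 · 2 · 2 · 0 · 3 · 2
1 · 3 · 3 · 1 · 2 · 0
0 · 2 · 2 · 2 · 1 · 3
2 · 1 · 3 · 2 · 2 · 2
gen 14: 2 · 2 · 2 · 1 · 2 · 1
2 · 2 · 2 · 1 · 3 · 2
1 · 3 · 3 · 1 · 2 · 0
0 · 2 · 2 · 2 · 1 · 3
2 · 1 · 3 · 2 · 2 · 2
gen 15: 2 · 2 · 2 · 1 · 2 · 1
2 · 2 · 2 · 2 · 3 · 2
1 · 3 · 3 · 1 · 2 · 0
0 · 2 · 2 · 2 · 1 · 3
2 · 1 · 3 · 2 · 2 · 2
gen 16: 2 · 2 · 2 · 1 · 2 · 1
2 · 2 · 2 · 3 · 3 · 2
1 · 3 · 3 · 1 · 2 · 0
0 · 2 · 2 · 2 · 1 · 3
2 · 1 · 3 · 2 · 2 · 2

2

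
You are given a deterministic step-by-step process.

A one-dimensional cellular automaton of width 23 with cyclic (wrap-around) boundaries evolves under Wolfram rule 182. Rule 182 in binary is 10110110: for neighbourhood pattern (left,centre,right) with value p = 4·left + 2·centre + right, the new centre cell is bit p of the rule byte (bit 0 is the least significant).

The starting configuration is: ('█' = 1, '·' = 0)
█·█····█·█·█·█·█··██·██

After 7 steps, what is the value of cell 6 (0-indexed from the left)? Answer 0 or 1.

gen 0: █·█····█·█·█·█·█··██·██
gen 1: ·███··████████████··█·█
gen 2: █·█·██·██████████·█████
gen 3: ·███··█·████████·█·████
gen 4: █·█·████·██████·███·██·
gen 5: ████·██·█·████·█·█·█··█
gen 6: ███·█··███·██·████████·
gen 7: ·█·████·█·█··█·██████·█

1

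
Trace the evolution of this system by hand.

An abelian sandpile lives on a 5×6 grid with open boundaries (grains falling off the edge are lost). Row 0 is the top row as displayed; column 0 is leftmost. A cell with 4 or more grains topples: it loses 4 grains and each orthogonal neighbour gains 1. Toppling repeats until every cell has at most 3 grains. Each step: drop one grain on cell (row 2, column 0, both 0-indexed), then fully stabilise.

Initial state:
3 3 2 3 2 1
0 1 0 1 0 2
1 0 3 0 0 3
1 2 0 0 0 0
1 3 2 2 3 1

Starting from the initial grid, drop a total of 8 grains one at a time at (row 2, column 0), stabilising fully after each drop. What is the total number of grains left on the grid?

step 0: 3 3 2 3 2 1
0 1 0 1 0 2
1 0 3 0 0 3
1 2 0 0 0 0
1 3 2 2 3 1
step 1: 3 3 2 3 2 1
0 1 0 1 0 2
2 0 3 0 0 3
1 2 0 0 0 0
1 3 2 2 3 1
step 2: 3 3 2 3 2 1
0 1 0 1 0 2
3 0 3 0 0 3
1 2 0 0 0 0
1 3 2 2 3 1
step 3: 3 3 2 3 2 1
1 1 0 1 0 2
0 1 3 0 0 3
2 2 0 0 0 0
1 3 2 2 3 1
step 4: 3 3 2 3 2 1
1 1 0 1 0 2
1 1 3 0 0 3
2 2 0 0 0 0
1 3 2 2 3 1
step 5: 3 3 2 3 2 1
1 1 0 1 0 2
2 1 3 0 0 3
2 2 0 0 0 0
1 3 2 2 3 1
step 6: 3 3 2 3 2 1
1 1 0 1 0 2
3 1 3 0 0 3
2 2 0 0 0 0
1 3 2 2 3 1
step 7: 3 3 2 3 2 1
2 1 0 1 0 2
0 2 3 0 0 3
3 2 0 0 0 0
1 3 2 2 3 1
step 8: 3 3 2 3 2 1
2 1 0 1 0 2
1 2 3 0 0 3
3 2 0 0 0 0
1 3 2 2 3 1

46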